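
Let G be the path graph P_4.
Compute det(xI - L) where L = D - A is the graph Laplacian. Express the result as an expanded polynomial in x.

The graph has 4 vertices and degree multiset [2, 2, 1, 1]; D is the diagonal matrix of degrees and L = D - A. Computing det(xI - L) by cofactor expansion (or equivalently via sum-over-permutations) gives x^4 - 6x^3 + 10x^2 - 4x. The constant term is 0 because L is singular (the all-ones vector lies in its kernel). The eigenvalues sum to 6, which equals trace(L) = 2|E|. There is one zero in the spectrum, matching the 1 component.

x^4 - 6x^3 + 10x^2 - 4x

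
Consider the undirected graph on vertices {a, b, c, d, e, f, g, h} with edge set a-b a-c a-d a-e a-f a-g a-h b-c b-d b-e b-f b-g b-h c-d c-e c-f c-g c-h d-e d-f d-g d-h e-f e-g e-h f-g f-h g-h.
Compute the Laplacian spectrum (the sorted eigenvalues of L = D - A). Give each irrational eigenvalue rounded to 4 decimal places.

[0, 8, 8, 8, 8, 8, 8, 8]

Each diagonal entry of L is the vertex degree and each off-diagonal entry is -1 where an edge is present, 0 otherwise; in the order [a, b, c, d, e, f, g, h] the diagonal is [7, 7, 7, 7, 7, 7, 7, 7]. Since every row of L sums to 0, the all-ones vector is in the kernel and 0 is an eigenvalue. The single zero eigenvalue shows the graph is connected. By the matrix-tree theorem the graph has (1/8) * product of the nonzero eigenvalues = 262144 spanning trees. There is one zero in the spectrum, matching the 1 component.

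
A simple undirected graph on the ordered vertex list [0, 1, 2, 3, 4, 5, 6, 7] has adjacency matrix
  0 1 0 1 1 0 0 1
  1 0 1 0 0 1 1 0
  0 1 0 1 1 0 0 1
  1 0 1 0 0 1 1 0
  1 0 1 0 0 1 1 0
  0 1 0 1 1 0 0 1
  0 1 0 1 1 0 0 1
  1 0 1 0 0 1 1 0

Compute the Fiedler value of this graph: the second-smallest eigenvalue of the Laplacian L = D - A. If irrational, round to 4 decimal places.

4

Each diagonal entry of L is the vertex degree and each off-diagonal entry is -1 where an edge is present, 0 otherwise; in the order [0, 1, 2, 3, 4, 5, 6, 7] the diagonal is [4, 4, 4, 4, 4, 4, 4, 4]. The sorted Laplacian eigenvalues are [0, 4, 4, 4, 4, 4, 4, 8]; the algebraic connectivity is the second entry, 4. There is one zero in the spectrum, matching the 1 component.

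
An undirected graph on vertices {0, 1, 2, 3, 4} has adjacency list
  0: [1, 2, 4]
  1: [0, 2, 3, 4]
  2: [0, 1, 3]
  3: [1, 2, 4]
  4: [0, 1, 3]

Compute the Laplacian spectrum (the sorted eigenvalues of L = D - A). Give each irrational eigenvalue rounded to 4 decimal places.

Reading degrees in the order [0, 1, 2, 3, 4] gives [3, 4, 3, 3, 3]; set D = diag(3, 4, 3, 3, 3) and form L = D - A. Since every row of L sums to 0, the all-ones vector is in the kernel and 0 is an eigenvalue. The single zero eigenvalue shows the graph is connected. By the matrix-tree theorem the graph has (1/5) * product of the nonzero eigenvalues = 45 spanning trees. The largest eigenvalue, 5, is at most the vertex count 5.

[0, 3, 3, 5, 5]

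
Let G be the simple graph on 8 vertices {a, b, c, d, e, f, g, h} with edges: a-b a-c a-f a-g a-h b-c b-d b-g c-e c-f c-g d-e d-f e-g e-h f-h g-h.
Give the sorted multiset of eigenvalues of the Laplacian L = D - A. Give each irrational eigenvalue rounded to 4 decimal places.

With the vertex order [a, b, c, d, e, f, g, h], the degrees are [5, 4, 5, 3, 4, 4, 5, 4], giving D = diag(5, 4, 5, 3, 4, 4, 5, 4) and L = D - A. Since every row of L sums to 0, the all-ones vector is in the kernel and 0 is an eigenvalue. The single zero eigenvalue shows the graph is connected. The largest eigenvalue, 6.9275, is at most the vertex count 8.

[0, 2.7467, 3.3551, 3.5858, 4.7673, 6.2033, 6.4142, 6.9275]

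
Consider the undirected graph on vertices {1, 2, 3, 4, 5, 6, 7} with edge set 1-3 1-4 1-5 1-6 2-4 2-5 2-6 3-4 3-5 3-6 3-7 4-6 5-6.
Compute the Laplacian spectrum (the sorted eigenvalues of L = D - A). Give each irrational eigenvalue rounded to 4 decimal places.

[0, 0.9430, 3.1727, 4, 5.4804, 6, 6.4039]

Reading degrees in the order [1, 2, 3, 4, 5, 6, 7] gives [4, 3, 5, 4, 4, 5, 1]; set D = diag(4, 3, 5, 4, 4, 5, 1) and form L = D - A. L is symmetric positive semidefinite, so every eigenvalue is real and nonnegative. The single zero eigenvalue shows the graph is connected. There is one zero in the spectrum, matching the 1 component.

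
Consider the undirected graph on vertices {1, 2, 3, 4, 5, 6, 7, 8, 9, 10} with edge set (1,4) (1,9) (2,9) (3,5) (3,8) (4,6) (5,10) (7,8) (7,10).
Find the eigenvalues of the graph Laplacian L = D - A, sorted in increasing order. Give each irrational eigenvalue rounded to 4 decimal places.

[0, 0, 0.3820, 1.3820, 1.3820, 1.3820, 2.6180, 3.6180, 3.6180, 3.6180]

Each diagonal entry of L is the vertex degree and each off-diagonal entry is -1 where an edge is present, 0 otherwise; in the order [1, 2, 3, 4, 5, 6, 7, 8, 9, 10] the diagonal is [2, 1, 2, 2, 2, 1, 2, 2, 2, 2]. Diagonalising L (or applying a numerical eigensolver to the 10x10 matrix) gives the spectrum above. The 2 zero eigenvalues correspond to the 2 connected components. The largest eigenvalue, 3.6180, is at most the vertex count 10. There are 2 zeros in the spectrum, matching the 2 components.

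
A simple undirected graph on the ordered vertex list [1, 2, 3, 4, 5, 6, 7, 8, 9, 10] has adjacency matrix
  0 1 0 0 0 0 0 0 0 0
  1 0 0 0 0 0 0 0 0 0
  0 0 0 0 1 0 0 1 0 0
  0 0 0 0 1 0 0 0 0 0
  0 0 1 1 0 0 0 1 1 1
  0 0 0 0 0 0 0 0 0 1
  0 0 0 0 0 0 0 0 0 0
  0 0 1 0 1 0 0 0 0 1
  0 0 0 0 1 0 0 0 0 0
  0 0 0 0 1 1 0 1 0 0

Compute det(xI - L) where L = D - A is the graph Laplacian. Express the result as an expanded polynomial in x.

Reading degrees in the order [1, 2, 3, 4, 5, 6, 7, 8, 9, 10] gives [1, 1, 2, 1, 5, 1, 0, 3, 1, 3]; set D = diag(1, 1, 2, 1, 5, 1, 0, 3, 1, 3) and form L = D - A. L has integer entries, so p(x) = det(xI - L) has integer coefficients. Expanding the determinant yields x^10 - 18x^9 + 127x^8 - 454x^7 + 888x^6 - 952x^5 + 520x^4 - 112x^3. The coefficient of x^9 equals -trace(L) = -18, matching the sum of degrees. There are 3 zeros in the spectrum, matching the 3 components. The eigenvalues sum to 18, which equals trace(L) = 2|E|.

x^10 - 18x^9 + 127x^8 - 454x^7 + 888x^6 - 952x^5 + 520x^4 - 112x^3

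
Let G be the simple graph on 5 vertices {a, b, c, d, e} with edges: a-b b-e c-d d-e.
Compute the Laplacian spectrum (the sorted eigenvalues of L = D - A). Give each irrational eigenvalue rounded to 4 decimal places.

Each diagonal entry of L is the vertex degree and each off-diagonal entry is -1 where an edge is present, 0 otherwise; in the order [a, b, c, d, e] the diagonal is [1, 2, 1, 2, 2]. Diagonalising L (or applying a numerical eigensolver to the 5x5 matrix) gives the spectrum above. There is one zero in the spectrum, matching the 1 component.

[0, 0.3820, 1.3820, 2.6180, 3.6180]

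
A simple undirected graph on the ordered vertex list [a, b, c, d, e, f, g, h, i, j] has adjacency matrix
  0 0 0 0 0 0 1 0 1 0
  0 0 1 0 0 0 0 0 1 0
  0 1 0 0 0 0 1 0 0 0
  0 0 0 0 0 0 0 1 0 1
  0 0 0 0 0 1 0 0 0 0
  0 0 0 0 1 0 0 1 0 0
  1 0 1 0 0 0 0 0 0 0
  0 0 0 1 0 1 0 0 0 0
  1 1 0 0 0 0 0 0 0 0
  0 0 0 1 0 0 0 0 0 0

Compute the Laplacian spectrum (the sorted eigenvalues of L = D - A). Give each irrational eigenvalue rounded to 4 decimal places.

Each diagonal entry of L is the vertex degree and each off-diagonal entry is -1 where an edge is present, 0 otherwise; in the order [a, b, c, d, e, f, g, h, i, j] the diagonal is [2, 2, 2, 2, 1, 2, 2, 2, 2, 1]. Diagonalising L (or applying a numerical eigensolver to the 10x10 matrix) gives the spectrum above. The 2 zero eigenvalues correspond to the 2 connected components. The largest eigenvalue, 3.6180, is at most the vertex count 10.

[0, 0, 0.3820, 1.3820, 1.3820, 1.3820, 2.6180, 3.6180, 3.6180, 3.6180]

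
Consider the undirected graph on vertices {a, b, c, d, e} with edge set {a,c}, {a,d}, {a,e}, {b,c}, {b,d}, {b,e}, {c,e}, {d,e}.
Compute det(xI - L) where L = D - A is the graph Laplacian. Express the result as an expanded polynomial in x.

Each diagonal entry of L is the vertex degree and each off-diagonal entry is -1 where an edge is present, 0 otherwise; in the order [a, b, c, d, e] the diagonal is [3, 3, 3, 3, 4]. The eigenvalues of L are [0, 3, 3, 5, 5]; the characteristic polynomial is the product of (x - lambda_i), which multiplies out to x^5 - 16x^4 + 94x^3 - 240x^2 + 225x. The constant term is 0 because L is singular (the all-ones vector lies in its kernel). By the matrix-tree theorem the graph has (1/5) * product of the nonzero eigenvalues = 45 spanning trees. The eigenvalues sum to 16, which equals trace(L) = 2|E|.

x^5 - 16x^4 + 94x^3 - 240x^2 + 225x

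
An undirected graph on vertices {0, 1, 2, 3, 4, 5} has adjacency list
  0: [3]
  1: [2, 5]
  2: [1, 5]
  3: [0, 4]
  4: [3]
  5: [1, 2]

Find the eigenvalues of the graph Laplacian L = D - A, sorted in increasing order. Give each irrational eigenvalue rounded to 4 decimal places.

With the vertex order [0, 1, 2, 3, 4, 5], the degrees are [1, 2, 2, 2, 1, 2], giving D = diag(1, 2, 2, 2, 1, 2) and L = D - A. Since every row of L sums to 0, the all-ones vector is in the kernel and 0 is an eigenvalue. The 2 zero eigenvalues correspond to the 2 connected components. There are 2 zeros in the spectrum, matching the 2 components. The eigenvalues sum to 10, which equals trace(L) = 2|E|.

[0, 0, 1, 3, 3, 3]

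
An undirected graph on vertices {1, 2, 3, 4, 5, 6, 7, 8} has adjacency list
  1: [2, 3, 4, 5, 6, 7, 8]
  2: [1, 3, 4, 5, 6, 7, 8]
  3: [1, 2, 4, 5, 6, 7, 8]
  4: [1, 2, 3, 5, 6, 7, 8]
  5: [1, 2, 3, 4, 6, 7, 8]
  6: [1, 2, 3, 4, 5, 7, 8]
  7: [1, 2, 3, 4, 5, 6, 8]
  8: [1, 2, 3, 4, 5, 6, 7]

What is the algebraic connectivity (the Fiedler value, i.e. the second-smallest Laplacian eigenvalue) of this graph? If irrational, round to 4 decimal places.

Each diagonal entry of L is the vertex degree and each off-diagonal entry is -1 where an edge is present, 0 otherwise; in the order [1, 2, 3, 4, 5, 6, 7, 8] the diagonal is [7, 7, 7, 7, 7, 7, 7, 7]. The smallest Laplacian eigenvalue is always 0. The next one, lambda_2 = 8, measures how hard the graph is to disconnect: larger values mean better connectivity.

8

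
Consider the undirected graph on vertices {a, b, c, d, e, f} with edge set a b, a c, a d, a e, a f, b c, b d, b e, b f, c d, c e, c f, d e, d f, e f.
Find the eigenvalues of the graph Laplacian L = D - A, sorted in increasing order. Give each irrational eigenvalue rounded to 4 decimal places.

Each diagonal entry of L is the vertex degree and each off-diagonal entry is -1 where an edge is present, 0 otherwise; in the order [a, b, c, d, e, f] the diagonal is [5, 5, 5, 5, 5, 5]. L is symmetric positive semidefinite, so every eigenvalue is real and nonnegative. There is one zero in the spectrum, matching the 1 component.

[0, 6, 6, 6, 6, 6]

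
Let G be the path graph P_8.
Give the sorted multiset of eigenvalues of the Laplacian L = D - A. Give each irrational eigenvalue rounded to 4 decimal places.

[0, 0.1522, 0.5858, 1.2346, 2, 2.7654, 3.4142, 3.8478]

The graph has 8 vertices and degree multiset [2, 2, 2, 2, 2, 2, 1, 1]; D is the diagonal matrix of degrees and L = D - A. The multiplicity of 0 as a Laplacian eigenvalue equals the number of connected components. The single zero eigenvalue shows the graph is connected. There is one zero in the spectrum, matching the 1 component.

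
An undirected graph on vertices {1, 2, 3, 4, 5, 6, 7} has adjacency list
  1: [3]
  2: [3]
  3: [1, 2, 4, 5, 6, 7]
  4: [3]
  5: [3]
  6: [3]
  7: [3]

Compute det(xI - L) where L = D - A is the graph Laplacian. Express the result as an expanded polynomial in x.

x^7 - 12x^6 + 45x^5 - 80x^4 + 75x^3 - 36x^2 + 7x

Each diagonal entry of L is the vertex degree and each off-diagonal entry is -1 where an edge is present, 0 otherwise; in the order [1, 2, 3, 4, 5, 6, 7] the diagonal is [1, 1, 6, 1, 1, 1, 1]. The eigenvalues of L are [0, 1, 1, 1, 1, 1, 7]; the characteristic polynomial is the product of (x - lambda_i), which multiplies out to x^7 - 12x^6 + 45x^5 - 80x^4 + 75x^3 - 36x^2 + 7x. The constant term is 0 because L is singular (the all-ones vector lies in its kernel).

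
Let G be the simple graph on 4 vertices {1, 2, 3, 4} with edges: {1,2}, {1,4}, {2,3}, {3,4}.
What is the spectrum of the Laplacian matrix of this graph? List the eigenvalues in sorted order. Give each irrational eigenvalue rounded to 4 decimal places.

[0, 2, 2, 4]

With the vertex order [1, 2, 3, 4], the degrees are [2, 2, 2, 2], giving D = diag(2, 2, 2, 2) and L = D - A. Diagonalising L (or applying a numerical eigensolver to the 4x4 matrix) gives the spectrum above. By the matrix-tree theorem the graph has (1/4) * product of the nonzero eigenvalues = 4 spanning trees.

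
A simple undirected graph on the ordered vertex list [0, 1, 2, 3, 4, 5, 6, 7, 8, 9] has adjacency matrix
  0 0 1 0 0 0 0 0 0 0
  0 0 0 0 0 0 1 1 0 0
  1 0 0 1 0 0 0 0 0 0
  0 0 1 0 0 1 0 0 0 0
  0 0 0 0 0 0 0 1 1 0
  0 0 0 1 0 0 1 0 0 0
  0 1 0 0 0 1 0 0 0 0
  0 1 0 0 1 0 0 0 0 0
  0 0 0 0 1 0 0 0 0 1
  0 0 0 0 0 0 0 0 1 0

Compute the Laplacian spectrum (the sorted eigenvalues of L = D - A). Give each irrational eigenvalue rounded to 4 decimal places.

Reading degrees in the order [0, 1, 2, 3, 4, 5, 6, 7, 8, 9] gives [1, 2, 2, 2, 2, 2, 2, 2, 2, 1]; set D = diag(1, 2, 2, 2, 2, 2, 2, 2, 2, 1) and form L = D - A. Diagonalising L (or applying a numerical eigensolver to the 10x10 matrix) gives the spectrum above. The single zero eigenvalue shows the graph is connected. There is one zero in the spectrum, matching the 1 component.

[0, 0.0979, 0.3820, 0.8244, 1.3820, 2, 2.6180, 3.1756, 3.6180, 3.9021]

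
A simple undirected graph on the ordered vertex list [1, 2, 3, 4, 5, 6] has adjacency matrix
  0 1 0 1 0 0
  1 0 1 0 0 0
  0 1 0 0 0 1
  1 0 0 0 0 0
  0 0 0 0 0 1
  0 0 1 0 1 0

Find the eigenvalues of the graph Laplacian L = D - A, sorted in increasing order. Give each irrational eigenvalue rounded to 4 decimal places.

[0, 0.2679, 1, 2, 3, 3.7321]

With the vertex order [1, 2, 3, 4, 5, 6], the degrees are [2, 2, 2, 1, 1, 2], giving D = diag(2, 2, 2, 1, 1, 2) and L = D - A. Since every row of L sums to 0, the all-ones vector is in the kernel and 0 is an eigenvalue. There is one zero in the spectrum, matching the 1 component.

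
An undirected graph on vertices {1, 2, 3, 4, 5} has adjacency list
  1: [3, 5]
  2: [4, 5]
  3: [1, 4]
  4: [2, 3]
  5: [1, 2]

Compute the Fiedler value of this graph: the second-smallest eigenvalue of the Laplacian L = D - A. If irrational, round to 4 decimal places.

1.3820

With the vertex order [1, 2, 3, 4, 5], the degrees are [2, 2, 2, 2, 2], giving D = diag(2, 2, 2, 2, 2) and L = D - A. Computing the eigenvalues of L and sorting gives [0, 1.3820, 1.3820, 3.6180, 3.6180]. The Fiedler value lambda_2 = 1.3820 is strictly positive, so the graph is connected.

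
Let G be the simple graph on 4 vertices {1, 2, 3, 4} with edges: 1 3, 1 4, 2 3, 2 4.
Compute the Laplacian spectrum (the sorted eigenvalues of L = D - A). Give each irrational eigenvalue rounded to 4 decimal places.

[0, 2, 2, 4]

With the vertex order [1, 2, 3, 4], the degrees are [2, 2, 2, 2], giving D = diag(2, 2, 2, 2) and L = D - A. Since every row of L sums to 0, the all-ones vector is in the kernel and 0 is an eigenvalue. The eigenvalues sum to 8, which equals trace(L) = 2|E|.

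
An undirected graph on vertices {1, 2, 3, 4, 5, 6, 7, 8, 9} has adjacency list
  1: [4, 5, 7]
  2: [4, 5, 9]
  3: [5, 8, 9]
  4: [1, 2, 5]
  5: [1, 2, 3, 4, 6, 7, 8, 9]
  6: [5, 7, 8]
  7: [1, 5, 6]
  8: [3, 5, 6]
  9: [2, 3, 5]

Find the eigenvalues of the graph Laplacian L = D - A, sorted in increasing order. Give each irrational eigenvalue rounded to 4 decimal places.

Each diagonal entry of L is the vertex degree and each off-diagonal entry is -1 where an edge is present, 0 otherwise; in the order [1, 2, 3, 4, 5, 6, 7, 8, 9] the diagonal is [3, 3, 3, 3, 8, 3, 3, 3, 3]. Since every row of L sums to 0, the all-ones vector is in the kernel and 0 is an eigenvalue. The largest eigenvalue, 9, is at most the vertex count 9.

[0, 1.5858, 1.5858, 3, 3, 4.4142, 4.4142, 5, 9]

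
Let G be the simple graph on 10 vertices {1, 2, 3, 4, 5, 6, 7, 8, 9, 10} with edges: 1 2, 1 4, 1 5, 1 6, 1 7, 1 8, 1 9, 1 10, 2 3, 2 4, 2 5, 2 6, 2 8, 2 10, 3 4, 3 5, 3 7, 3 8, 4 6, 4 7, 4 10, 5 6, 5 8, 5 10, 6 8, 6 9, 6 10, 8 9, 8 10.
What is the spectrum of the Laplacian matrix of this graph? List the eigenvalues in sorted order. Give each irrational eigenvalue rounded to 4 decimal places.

Reading degrees in the order [1, 2, 3, 4, 5, 6, 7, 8, 9, 10] gives [8, 7, 5, 6, 6, 7, 3, 7, 3, 6]; set D = diag(8, 7, 5, 6, 6, 7, 3, 7, 3, 6) and form L = D - A. L is symmetric positive semidefinite, so every eigenvalue is real and nonnegative. The single zero eigenvalue shows the graph is connected. There is one zero in the spectrum, matching the 1 component.

[0, 2.4224, 3.2743, 5.1300, 6.0491, 7.3736, 7.7018, 8.2075, 8.5359, 9.3054]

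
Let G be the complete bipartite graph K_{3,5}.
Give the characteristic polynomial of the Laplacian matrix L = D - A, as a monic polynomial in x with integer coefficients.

The graph has 8 vertices and degree multiset [5, 5, 5, 3, 3, 3, 3, 3]; D is the diagonal matrix of degrees and L = D - A. Computing det(xI - L) by cofactor expansion (or equivalently via sum-over-permutations) gives x^8 - 30x^7 + 375x^6 - 2540x^5 + 10095x^4 - 23598x^3 + 30105x^2 - 16200x. The constant term is 0 because L is singular (the all-ones vector lies in its kernel). There is one zero in the spectrum, matching the 1 component. The largest eigenvalue, 8, is at most the vertex count 8.

x^8 - 30x^7 + 375x^6 - 2540x^5 + 10095x^4 - 23598x^3 + 30105x^2 - 16200x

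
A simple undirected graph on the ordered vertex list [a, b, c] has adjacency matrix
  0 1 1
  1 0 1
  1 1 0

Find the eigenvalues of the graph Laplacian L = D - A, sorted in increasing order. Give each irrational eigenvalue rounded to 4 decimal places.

[0, 3, 3]

Each diagonal entry of L is the vertex degree and each off-diagonal entry is -1 where an edge is present, 0 otherwise; in the order [a, b, c] the diagonal is [2, 2, 2]. L is symmetric positive semidefinite, so every eigenvalue is real and nonnegative. The single zero eigenvalue shows the graph is connected. There is one zero in the spectrum, matching the 1 component. By the matrix-tree theorem the graph has (1/3) * product of the nonzero eigenvalues = 3 spanning trees.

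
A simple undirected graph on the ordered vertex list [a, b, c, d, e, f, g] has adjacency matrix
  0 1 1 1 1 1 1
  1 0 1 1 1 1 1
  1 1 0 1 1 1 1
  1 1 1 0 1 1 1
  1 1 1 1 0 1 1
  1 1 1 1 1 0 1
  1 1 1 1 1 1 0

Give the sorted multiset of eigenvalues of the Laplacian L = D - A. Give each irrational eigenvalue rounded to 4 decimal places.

[0, 7, 7, 7, 7, 7, 7]

Reading degrees in the order [a, b, c, d, e, f, g] gives [6, 6, 6, 6, 6, 6, 6]; set D = diag(6, 6, 6, 6, 6, 6, 6) and form L = D - A. Diagonalising L (or applying a numerical eigensolver to the 7x7 matrix) gives the spectrum above. The single zero eigenvalue shows the graph is connected. The largest eigenvalue, 7, is at most the vertex count 7.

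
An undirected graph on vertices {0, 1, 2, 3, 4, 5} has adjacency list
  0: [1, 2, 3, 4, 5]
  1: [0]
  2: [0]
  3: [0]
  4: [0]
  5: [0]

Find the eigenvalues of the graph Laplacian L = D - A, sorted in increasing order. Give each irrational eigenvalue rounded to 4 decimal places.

[0, 1, 1, 1, 1, 6]

Each diagonal entry of L is the vertex degree and each off-diagonal entry is -1 where an edge is present, 0 otherwise; in the order [0, 1, 2, 3, 4, 5] the diagonal is [5, 1, 1, 1, 1, 1]. Since every row of L sums to 0, the all-ones vector is in the kernel and 0 is an eigenvalue. There is one zero in the spectrum, matching the 1 component.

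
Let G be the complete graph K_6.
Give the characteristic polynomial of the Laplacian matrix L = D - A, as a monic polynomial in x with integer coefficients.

The graph has 6 vertices and degree multiset [5, 5, 5, 5, 5, 5]; D is the diagonal matrix of degrees and L = D - A. Computing det(xI - L) by cofactor expansion (or equivalently via sum-over-permutations) gives x^6 - 30x^5 + 360x^4 - 2160x^3 + 6480x^2 - 7776x. Since p(0) = det(-L) = 0, x divides p(x). The eigenvalues sum to 30, which equals trace(L) = 2|E|. By the matrix-tree theorem the graph has (1/6) * product of the nonzero eigenvalues = 1296 spanning trees.

x^6 - 30x^5 + 360x^4 - 2160x^3 + 6480x^2 - 7776x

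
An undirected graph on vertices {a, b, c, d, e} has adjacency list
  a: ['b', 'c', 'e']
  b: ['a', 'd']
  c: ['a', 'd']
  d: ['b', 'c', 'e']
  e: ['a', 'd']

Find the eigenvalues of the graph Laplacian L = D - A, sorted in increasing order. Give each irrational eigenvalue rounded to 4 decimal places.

Reading degrees in the order [a, b, c, d, e] gives [3, 2, 2, 3, 2]; set D = diag(3, 2, 2, 3, 2) and form L = D - A. Diagonalising L (or applying a numerical eigensolver to the 5x5 matrix) gives the spectrum above. The single zero eigenvalue shows the graph is connected. The largest eigenvalue, 5, is at most the vertex count 5.

[0, 2, 2, 3, 5]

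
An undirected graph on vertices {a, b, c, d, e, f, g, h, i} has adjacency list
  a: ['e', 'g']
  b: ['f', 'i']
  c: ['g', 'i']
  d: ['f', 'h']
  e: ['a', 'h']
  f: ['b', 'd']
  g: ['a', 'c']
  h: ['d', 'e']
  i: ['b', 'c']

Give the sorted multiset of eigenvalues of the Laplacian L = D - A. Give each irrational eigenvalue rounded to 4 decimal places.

Reading degrees in the order [a, b, c, d, e, f, g, h, i] gives [2, 2, 2, 2, 2, 2, 2, 2, 2]; set D = diag(2, 2, 2, 2, 2, 2, 2, 2, 2) and form L = D - A. Since every row of L sums to 0, the all-ones vector is in the kernel and 0 is an eigenvalue. By the matrix-tree theorem the graph has (1/9) * product of the nonzero eigenvalues = 9 spanning trees. The eigenvalues sum to 18, which equals trace(L) = 2|E|.

[0, 0.4679, 0.4679, 1.6527, 1.6527, 3, 3, 3.8794, 3.8794]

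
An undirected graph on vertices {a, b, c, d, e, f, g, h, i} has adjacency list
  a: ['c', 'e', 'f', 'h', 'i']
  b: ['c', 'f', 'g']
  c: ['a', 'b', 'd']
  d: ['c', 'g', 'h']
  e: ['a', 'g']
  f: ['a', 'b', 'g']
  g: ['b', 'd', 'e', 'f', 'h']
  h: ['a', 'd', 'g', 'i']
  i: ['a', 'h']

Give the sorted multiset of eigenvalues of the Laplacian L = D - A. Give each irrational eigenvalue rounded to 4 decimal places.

Each diagonal entry of L is the vertex degree and each off-diagonal entry is -1 where an edge is present, 0 otherwise; in the order [a, b, c, d, e, f, g, h, i] the diagonal is [5, 3, 3, 3, 2, 3, 5, 4, 2]. L is symmetric positive semidefinite, so every eigenvalue is real and nonnegative. The eigenvalues sum to 30, which equals trace(L) = 2|E|.

[0, 1.4584, 1.7950, 2.2700, 3, 3.8779, 4.7298, 6.0578, 6.8112]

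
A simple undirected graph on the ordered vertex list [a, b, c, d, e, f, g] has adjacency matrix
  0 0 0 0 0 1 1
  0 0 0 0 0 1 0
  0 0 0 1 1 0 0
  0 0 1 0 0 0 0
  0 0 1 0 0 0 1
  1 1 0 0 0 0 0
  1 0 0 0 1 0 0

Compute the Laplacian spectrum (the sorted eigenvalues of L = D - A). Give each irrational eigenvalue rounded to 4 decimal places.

Each diagonal entry of L is the vertex degree and each off-diagonal entry is -1 where an edge is present, 0 otherwise; in the order [a, b, c, d, e, f, g] the diagonal is [2, 1, 2, 1, 2, 2, 2]. L is symmetric positive semidefinite, so every eigenvalue is real and nonnegative. There is one zero in the spectrum, matching the 1 component.

[0, 0.1981, 0.7530, 1.5550, 2.4450, 3.2470, 3.8019]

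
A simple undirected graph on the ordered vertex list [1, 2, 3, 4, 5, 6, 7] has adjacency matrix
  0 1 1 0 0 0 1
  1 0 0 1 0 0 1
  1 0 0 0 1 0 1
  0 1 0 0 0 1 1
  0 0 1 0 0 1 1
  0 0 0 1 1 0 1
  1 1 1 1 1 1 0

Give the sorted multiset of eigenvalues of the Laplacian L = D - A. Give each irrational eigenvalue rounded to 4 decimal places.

[0, 2, 2, 4, 4, 5, 7]

Each diagonal entry of L is the vertex degree and each off-diagonal entry is -1 where an edge is present, 0 otherwise; in the order [1, 2, 3, 4, 5, 6, 7] the diagonal is [3, 3, 3, 3, 3, 3, 6]. Since every row of L sums to 0, the all-ones vector is in the kernel and 0 is an eigenvalue.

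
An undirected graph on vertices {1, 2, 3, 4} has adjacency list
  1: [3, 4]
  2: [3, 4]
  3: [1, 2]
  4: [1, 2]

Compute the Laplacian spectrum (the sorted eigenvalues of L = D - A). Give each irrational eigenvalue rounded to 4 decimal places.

[0, 2, 2, 4]

Each diagonal entry of L is the vertex degree and each off-diagonal entry is -1 where an edge is present, 0 otherwise; in the order [1, 2, 3, 4] the diagonal is [2, 2, 2, 2]. The multiplicity of 0 as a Laplacian eigenvalue equals the number of connected components. By the matrix-tree theorem the graph has (1/4) * product of the nonzero eigenvalues = 4 spanning trees.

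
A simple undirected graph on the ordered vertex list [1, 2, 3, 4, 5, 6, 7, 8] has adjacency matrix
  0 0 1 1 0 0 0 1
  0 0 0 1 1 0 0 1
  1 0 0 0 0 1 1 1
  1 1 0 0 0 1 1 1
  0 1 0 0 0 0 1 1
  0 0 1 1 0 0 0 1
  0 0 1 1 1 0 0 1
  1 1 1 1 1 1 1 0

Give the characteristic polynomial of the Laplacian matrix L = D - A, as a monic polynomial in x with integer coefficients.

Each diagonal entry of L is the vertex degree and each off-diagonal entry is -1 where an edge is present, 0 otherwise; in the order [1, 2, 3, 4, 5, 6, 7, 8] the diagonal is [3, 3, 4, 5, 3, 3, 4, 7]. L has integer entries, so p(x) = det(xI - L) has integer coefficients. Expanding the determinant yields x^8 - 32x^7 + 425x^6 - 3036x^5 + 12597x^4 - 30350x^3 + 39287x^2 - 21048x. The constant term is 0 because L is singular (the all-ones vector lies in its kernel). There is one zero in the spectrum, matching the 1 component. The eigenvalues sum to 32, which equals trace(L) = 2|E|.

x^8 - 32x^7 + 425x^6 - 3036x^5 + 12597x^4 - 30350x^3 + 39287x^2 - 21048x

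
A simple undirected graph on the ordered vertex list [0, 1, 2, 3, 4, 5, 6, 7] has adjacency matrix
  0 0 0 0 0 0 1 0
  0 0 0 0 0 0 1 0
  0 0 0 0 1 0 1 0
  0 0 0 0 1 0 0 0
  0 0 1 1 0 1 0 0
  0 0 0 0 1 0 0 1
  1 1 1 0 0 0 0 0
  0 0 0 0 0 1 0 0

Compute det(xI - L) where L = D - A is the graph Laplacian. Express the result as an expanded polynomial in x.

Each diagonal entry of L is the vertex degree and each off-diagonal entry is -1 where an edge is present, 0 otherwise; in the order [0, 1, 2, 3, 4, 5, 6, 7] the diagonal is [1, 1, 2, 1, 3, 2, 3, 1]. L has integer entries, so p(x) = det(xI - L) has integer coefficients. Expanding the determinant yields x^8 - 14x^7 + 76x^6 - 204x^5 + 288x^4 - 210x^3 + 71x^2 - 8x. The coefficient of x^7 equals -trace(L) = -14, matching the sum of degrees.

x^8 - 14x^7 + 76x^6 - 204x^5 + 288x^4 - 210x^3 + 71x^2 - 8x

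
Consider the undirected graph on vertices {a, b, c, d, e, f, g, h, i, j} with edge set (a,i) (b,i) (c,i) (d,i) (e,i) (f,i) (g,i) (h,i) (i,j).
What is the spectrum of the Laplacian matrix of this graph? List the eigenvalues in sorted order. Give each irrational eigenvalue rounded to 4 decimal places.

Reading degrees in the order [a, b, c, d, e, f, g, h, i, j] gives [1, 1, 1, 1, 1, 1, 1, 1, 9, 1]; set D = diag(1, 1, 1, 1, 1, 1, 1, 1, 9, 1) and form L = D - A. Since every row of L sums to 0, the all-ones vector is in the kernel and 0 is an eigenvalue. By the matrix-tree theorem the graph has (1/10) * product of the nonzero eigenvalues = 1 spanning tree.

[0, 1, 1, 1, 1, 1, 1, 1, 1, 10]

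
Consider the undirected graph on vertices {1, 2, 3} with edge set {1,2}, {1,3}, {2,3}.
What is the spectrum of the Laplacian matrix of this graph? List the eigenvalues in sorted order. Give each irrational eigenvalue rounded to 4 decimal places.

[0, 3, 3]

Each diagonal entry of L is the vertex degree and each off-diagonal entry is -1 where an edge is present, 0 otherwise; in the order [1, 2, 3] the diagonal is [2, 2, 2]. The multiplicity of 0 as a Laplacian eigenvalue equals the number of connected components. By the matrix-tree theorem the graph has (1/3) * product of the nonzero eigenvalues = 3 spanning trees. There is one zero in the spectrum, matching the 1 component.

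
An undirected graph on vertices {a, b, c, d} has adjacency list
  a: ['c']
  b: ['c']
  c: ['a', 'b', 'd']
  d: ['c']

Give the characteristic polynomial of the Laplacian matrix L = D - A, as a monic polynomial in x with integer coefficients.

x^4 - 6x^3 + 9x^2 - 4x

With the vertex order [a, b, c, d], the degrees are [1, 1, 3, 1], giving D = diag(1, 1, 3, 1) and L = D - A. The eigenvalues of L are [0, 1, 1, 4]; the characteristic polynomial is the product of (x - lambda_i), which multiplies out to x^4 - 6x^3 + 9x^2 - 4x. Since p(0) = det(-L) = 0, x divides p(x). The eigenvalues sum to 6, which equals trace(L) = 2|E|. There is one zero in the spectrum, matching the 1 component.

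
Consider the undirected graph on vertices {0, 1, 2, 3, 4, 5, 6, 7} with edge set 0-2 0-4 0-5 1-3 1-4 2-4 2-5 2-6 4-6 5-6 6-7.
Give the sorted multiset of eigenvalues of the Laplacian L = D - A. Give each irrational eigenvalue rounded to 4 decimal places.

Each diagonal entry of L is the vertex degree and each off-diagonal entry is -1 where an edge is present, 0 otherwise; in the order [0, 1, 2, 3, 4, 5, 6, 7] the diagonal is [3, 2, 4, 1, 4, 3, 4, 1]. L is symmetric positive semidefinite, so every eigenvalue is real and nonnegative. The single zero eigenvalue shows the graph is connected. By the matrix-tree theorem the graph has (1/8) * product of the nonzero eigenvalues = 45 spanning trees. There is one zero in the spectrum, matching the 1 component.

[0, 0.4023, 0.9555, 2.3260, 3.5109, 3.7952, 5.2102, 5.7998]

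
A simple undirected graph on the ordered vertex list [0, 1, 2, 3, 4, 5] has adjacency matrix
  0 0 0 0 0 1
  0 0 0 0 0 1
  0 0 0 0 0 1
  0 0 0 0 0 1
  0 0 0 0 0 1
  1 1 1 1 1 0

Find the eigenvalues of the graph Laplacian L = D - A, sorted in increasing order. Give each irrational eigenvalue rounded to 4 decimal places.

With the vertex order [0, 1, 2, 3, 4, 5], the degrees are [1, 1, 1, 1, 1, 5], giving D = diag(1, 1, 1, 1, 1, 5) and L = D - A. Diagonalising L (or applying a numerical eigensolver to the 6x6 matrix) gives the spectrum above.

[0, 1, 1, 1, 1, 6]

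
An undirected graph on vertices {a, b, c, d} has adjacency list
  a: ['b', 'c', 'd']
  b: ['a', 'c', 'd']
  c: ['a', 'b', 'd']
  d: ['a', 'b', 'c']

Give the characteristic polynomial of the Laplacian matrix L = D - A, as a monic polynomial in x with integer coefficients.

x^4 - 12x^3 + 48x^2 - 64x

Reading degrees in the order [a, b, c, d] gives [3, 3, 3, 3]; set D = diag(3, 3, 3, 3) and form L = D - A. L has integer entries, so p(x) = det(xI - L) has integer coefficients. Expanding the determinant yields x^4 - 12x^3 + 48x^2 - 64x. The coefficient of x^3 equals -trace(L) = -12, matching the sum of degrees.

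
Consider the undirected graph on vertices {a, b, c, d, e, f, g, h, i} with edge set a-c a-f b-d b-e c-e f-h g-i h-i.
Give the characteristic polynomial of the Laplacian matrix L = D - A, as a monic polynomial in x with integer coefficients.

x^9 - 16x^8 + 105x^7 - 364x^6 + 715x^5 - 792x^4 + 462x^3 - 120x^2 + 9x

Each diagonal entry of L is the vertex degree and each off-diagonal entry is -1 where an edge is present, 0 otherwise; in the order [a, b, c, d, e, f, g, h, i] the diagonal is [2, 2, 2, 1, 2, 2, 1, 2, 2]. Computing det(xI - L) by cofactor expansion (or equivalently via sum-over-permutations) gives x^9 - 16x^8 + 105x^7 - 364x^6 + 715x^5 - 792x^4 + 462x^3 - 120x^2 + 9x. The coefficient of x^8 equals -trace(L) = -16, matching the sum of degrees. The eigenvalues sum to 16, which equals trace(L) = 2|E|.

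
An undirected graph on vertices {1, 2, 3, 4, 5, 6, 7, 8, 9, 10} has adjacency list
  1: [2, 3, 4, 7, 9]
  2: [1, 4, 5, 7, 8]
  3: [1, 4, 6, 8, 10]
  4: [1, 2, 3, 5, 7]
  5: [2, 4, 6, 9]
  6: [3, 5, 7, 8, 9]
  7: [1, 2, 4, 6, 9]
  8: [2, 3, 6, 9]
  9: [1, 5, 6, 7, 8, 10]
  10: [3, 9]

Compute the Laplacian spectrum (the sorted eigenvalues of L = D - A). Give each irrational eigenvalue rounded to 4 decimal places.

Each diagonal entry of L is the vertex degree and each off-diagonal entry is -1 where an edge is present, 0 otherwise; in the order [1, 2, 3, 4, 5, 6, 7, 8, 9, 10] the diagonal is [5, 5, 5, 5, 4, 5, 5, 4, 6, 2]. Since every row of L sums to 0, the all-ones vector is in the kernel and 0 is an eigenvalue. The single zero eigenvalue shows the graph is connected. The largest eigenvalue, 8.0477, is at most the vertex count 10.

[0, 1.7851, 3.3307, 3.7595, 4.5752, 4.7932, 5.7728, 6.4755, 7.4603, 8.0477]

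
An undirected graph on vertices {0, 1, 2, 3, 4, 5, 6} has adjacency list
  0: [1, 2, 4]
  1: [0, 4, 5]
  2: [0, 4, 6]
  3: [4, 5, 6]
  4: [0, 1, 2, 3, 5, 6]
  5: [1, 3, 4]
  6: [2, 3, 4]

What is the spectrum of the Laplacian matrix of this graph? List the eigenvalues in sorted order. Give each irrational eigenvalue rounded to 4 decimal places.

Reading degrees in the order [0, 1, 2, 3, 4, 5, 6] gives [3, 3, 3, 3, 6, 3, 3]; set D = diag(3, 3, 3, 3, 6, 3, 3) and form L = D - A. Since every row of L sums to 0, the all-ones vector is in the kernel and 0 is an eigenvalue. There is one zero in the spectrum, matching the 1 component. By the matrix-tree theorem the graph has (1/7) * product of the nonzero eigenvalues = 320 spanning trees.

[0, 2, 2, 4, 4, 5, 7]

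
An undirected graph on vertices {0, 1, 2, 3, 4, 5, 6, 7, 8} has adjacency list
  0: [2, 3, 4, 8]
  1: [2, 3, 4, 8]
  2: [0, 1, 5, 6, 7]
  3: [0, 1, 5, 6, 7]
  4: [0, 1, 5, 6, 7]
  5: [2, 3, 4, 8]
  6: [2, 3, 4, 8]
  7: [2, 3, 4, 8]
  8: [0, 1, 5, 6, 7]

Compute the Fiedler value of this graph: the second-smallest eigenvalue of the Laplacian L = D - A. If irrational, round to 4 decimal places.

With the vertex order [0, 1, 2, 3, 4, 5, 6, 7, 8], the degrees are [4, 4, 5, 5, 5, 4, 4, 4, 5], giving D = diag(4, 4, 5, 5, 5, 4, 4, 4, 5) and L = D - A. The sorted Laplacian eigenvalues are [0, 4, 4, 4, 4, 5, 5, 5, 9]; the algebraic connectivity is the second entry, 4. The largest eigenvalue, 9, is at most the vertex count 9.

4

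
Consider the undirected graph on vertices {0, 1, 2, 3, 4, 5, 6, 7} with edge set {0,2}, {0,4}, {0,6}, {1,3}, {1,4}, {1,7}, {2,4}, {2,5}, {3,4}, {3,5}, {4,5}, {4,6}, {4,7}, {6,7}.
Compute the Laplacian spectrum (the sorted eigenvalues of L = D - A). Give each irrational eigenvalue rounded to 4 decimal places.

Each diagonal entry of L is the vertex degree and each off-diagonal entry is -1 where an edge is present, 0 otherwise; in the order [0, 1, 2, 3, 4, 5, 6, 7] the diagonal is [3, 3, 3, 3, 7, 3, 3, 3]. Diagonalising L (or applying a numerical eigensolver to the 8x8 matrix) gives the spectrum above. The largest eigenvalue, 8, is at most the vertex count 8.

[0, 1.7530, 1.7530, 3.4450, 3.4450, 4.8019, 4.8019, 8]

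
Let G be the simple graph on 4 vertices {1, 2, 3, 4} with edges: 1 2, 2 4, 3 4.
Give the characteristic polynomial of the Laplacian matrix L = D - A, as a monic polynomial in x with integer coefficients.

With the vertex order [1, 2, 3, 4], the degrees are [1, 2, 1, 2], giving D = diag(1, 2, 1, 2) and L = D - A. L has integer entries, so p(x) = det(xI - L) has integer coefficients. Expanding the determinant yields x^4 - 6x^3 + 10x^2 - 4x. The constant term is 0 because L is singular (the all-ones vector lies in its kernel).

x^4 - 6x^3 + 10x^2 - 4x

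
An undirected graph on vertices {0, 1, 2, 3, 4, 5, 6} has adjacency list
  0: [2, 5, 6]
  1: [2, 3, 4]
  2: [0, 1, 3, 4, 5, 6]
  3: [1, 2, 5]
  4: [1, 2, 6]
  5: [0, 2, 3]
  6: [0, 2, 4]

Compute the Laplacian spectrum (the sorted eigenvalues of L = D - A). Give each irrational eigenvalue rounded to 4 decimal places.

With the vertex order [0, 1, 2, 3, 4, 5, 6], the degrees are [3, 3, 6, 3, 3, 3, 3], giving D = diag(3, 3, 6, 3, 3, 3, 3) and L = D - A. Diagonalising L (or applying a numerical eigensolver to the 7x7 matrix) gives the spectrum above. The single zero eigenvalue shows the graph is connected.

[0, 2, 2, 4, 4, 5, 7]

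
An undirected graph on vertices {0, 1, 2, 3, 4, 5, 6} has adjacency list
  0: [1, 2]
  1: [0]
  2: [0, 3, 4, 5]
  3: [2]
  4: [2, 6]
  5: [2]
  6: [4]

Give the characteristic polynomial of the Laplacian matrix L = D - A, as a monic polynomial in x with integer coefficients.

x^7 - 12x^6 + 52x^5 - 104x^4 + 100x^3 - 44x^2 + 7x

Each diagonal entry of L is the vertex degree and each off-diagonal entry is -1 where an edge is present, 0 otherwise; in the order [0, 1, 2, 3, 4, 5, 6] the diagonal is [2, 1, 4, 1, 2, 1, 1]. Computing det(xI - L) by cofactor expansion (or equivalently via sum-over-permutations) gives x^7 - 12x^6 + 52x^5 - 104x^4 + 100x^3 - 44x^2 + 7x. Since p(0) = det(-L) = 0, x divides p(x). The largest eigenvalue, 5.1642, is at most the vertex count 7. By the matrix-tree theorem the graph has (1/7) * product of the nonzero eigenvalues = 1 spanning tree.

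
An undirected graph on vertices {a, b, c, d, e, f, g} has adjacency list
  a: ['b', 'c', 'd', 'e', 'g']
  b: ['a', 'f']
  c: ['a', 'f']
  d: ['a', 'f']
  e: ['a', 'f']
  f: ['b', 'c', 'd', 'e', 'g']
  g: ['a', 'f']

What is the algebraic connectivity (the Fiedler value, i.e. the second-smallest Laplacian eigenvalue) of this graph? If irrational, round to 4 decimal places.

2

With the vertex order [a, b, c, d, e, f, g], the degrees are [5, 2, 2, 2, 2, 5, 2], giving D = diag(5, 2, 2, 2, 2, 5, 2) and L = D - A. The sorted Laplacian eigenvalues are [0, 2, 2, 2, 2, 5, 7]; the algebraic connectivity is the second entry, 2. The largest eigenvalue, 7, is at most the vertex count 7. By the matrix-tree theorem the graph has (1/7) * product of the nonzero eigenvalues = 80 spanning trees.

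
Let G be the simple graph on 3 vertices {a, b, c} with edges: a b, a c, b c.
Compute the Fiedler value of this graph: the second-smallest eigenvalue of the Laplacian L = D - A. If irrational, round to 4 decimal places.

Reading degrees in the order [a, b, c] gives [2, 2, 2]; set D = diag(2, 2, 2) and form L = D - A. Computing the eigenvalues of L and sorting gives [0, 3, 3]. The Fiedler value lambda_2 = 3 is strictly positive, so the graph is connected. By the matrix-tree theorem the graph has (1/3) * product of the nonzero eigenvalues = 3 spanning trees.

3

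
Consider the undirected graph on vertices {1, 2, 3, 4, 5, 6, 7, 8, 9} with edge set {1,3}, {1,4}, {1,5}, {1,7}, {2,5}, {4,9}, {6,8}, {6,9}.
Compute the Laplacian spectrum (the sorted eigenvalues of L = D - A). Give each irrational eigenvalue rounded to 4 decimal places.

With the vertex order [1, 2, 3, 4, 5, 6, 7, 8, 9], the degrees are [4, 1, 1, 2, 2, 2, 1, 1, 2], giving D = diag(4, 1, 1, 2, 2, 2, 1, 1, 2) and L = D - A. The multiplicity of 0 as a Laplacian eigenvalue equals the number of connected components. The single zero eigenvalue shows the graph is connected.

[0, 0.1774, 0.5242, 1, 1, 2.1609, 2.4961, 3.4670, 5.1743]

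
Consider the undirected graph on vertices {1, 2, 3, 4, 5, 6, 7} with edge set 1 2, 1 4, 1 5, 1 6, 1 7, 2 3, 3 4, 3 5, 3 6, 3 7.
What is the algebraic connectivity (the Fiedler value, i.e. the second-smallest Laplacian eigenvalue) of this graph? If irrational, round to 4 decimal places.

Reading degrees in the order [1, 2, 3, 4, 5, 6, 7] gives [5, 2, 5, 2, 2, 2, 2]; set D = diag(5, 2, 5, 2, 2, 2, 2) and form L = D - A. The sorted Laplacian eigenvalues are [0, 2, 2, 2, 2, 5, 7]; the algebraic connectivity is the second entry, 2. By the matrix-tree theorem the graph has (1/7) * product of the nonzero eigenvalues = 80 spanning trees.

2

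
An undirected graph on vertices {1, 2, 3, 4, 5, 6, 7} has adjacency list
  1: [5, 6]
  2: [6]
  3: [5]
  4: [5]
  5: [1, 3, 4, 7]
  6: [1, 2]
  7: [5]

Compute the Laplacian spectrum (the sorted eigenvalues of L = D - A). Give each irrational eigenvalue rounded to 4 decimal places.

[0, 0.2955, 1, 1, 1.4911, 3.1169, 5.0965]

Each diagonal entry of L is the vertex degree and each off-diagonal entry is -1 where an edge is present, 0 otherwise; in the order [1, 2, 3, 4, 5, 6, 7] the diagonal is [2, 1, 1, 1, 4, 2, 1]. Diagonalising L (or applying a numerical eigensolver to the 7x7 matrix) gives the spectrum above. The single zero eigenvalue shows the graph is connected. The eigenvalues sum to 12, which equals trace(L) = 2|E|. The largest eigenvalue, 5.0965, is at most the vertex count 7.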